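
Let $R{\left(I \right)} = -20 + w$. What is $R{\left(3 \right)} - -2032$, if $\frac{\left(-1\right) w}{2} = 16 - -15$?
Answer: $1950$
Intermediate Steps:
$w = -62$ ($w = - 2 \left(16 - -15\right) = - 2 \left(16 + 15\right) = \left(-2\right) 31 = -62$)
$R{\left(I \right)} = -82$ ($R{\left(I \right)} = -20 - 62 = -82$)
$R{\left(3 \right)} - -2032 = -82 - -2032 = -82 + 2032 = 1950$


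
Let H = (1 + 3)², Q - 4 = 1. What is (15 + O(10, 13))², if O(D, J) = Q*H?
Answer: 9025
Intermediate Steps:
Q = 5 (Q = 4 + 1 = 5)
H = 16 (H = 4² = 16)
O(D, J) = 80 (O(D, J) = 5*16 = 80)
(15 + O(10, 13))² = (15 + 80)² = 95² = 9025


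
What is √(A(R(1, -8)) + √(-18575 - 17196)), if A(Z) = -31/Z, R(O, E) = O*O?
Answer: √(-31 + I*√35771) ≈ 8.9626 + 10.551*I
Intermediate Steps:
R(O, E) = O²
√(A(R(1, -8)) + √(-18575 - 17196)) = √(-31/(1²) + √(-18575 - 17196)) = √(-31/1 + √(-35771)) = √(-31*1 + I*√35771) = √(-31 + I*√35771)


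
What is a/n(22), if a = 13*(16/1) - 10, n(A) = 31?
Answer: 198/31 ≈ 6.3871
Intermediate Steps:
a = 198 (a = 13*(16*1) - 10 = 13*16 - 10 = 208 - 10 = 198)
a/n(22) = 198/31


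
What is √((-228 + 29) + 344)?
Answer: √145 ≈ 12.042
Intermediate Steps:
√((-228 + 29) + 344) = √(-199 + 344) = √145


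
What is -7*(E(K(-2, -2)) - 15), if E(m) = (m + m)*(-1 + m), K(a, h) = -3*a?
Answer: -315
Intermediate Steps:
E(m) = 2*m*(-1 + m) (E(m) = (2*m)*(-1 + m) = 2*m*(-1 + m))
-7*(E(K(-2, -2)) - 15) = -7*(2*(-3*(-2))*(-1 - 3*(-2)) - 15) = -7*(2*6*(-1 + 6) - 15) = -7*(2*6*5 - 15) = -7*(60 - 15) = -7*45 = -315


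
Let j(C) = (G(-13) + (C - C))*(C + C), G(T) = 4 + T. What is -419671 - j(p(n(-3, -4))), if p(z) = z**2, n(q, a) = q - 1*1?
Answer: -419383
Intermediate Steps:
n(q, a) = -1 + q (n(q, a) = q - 1 = -1 + q)
j(C) = -18*C (j(C) = ((4 - 13) + (C - C))*(C + C) = (-9 + 0)*(2*C) = -18*C)
-419671 - j(p(n(-3, -4))) = -419671 - (-18)*(-1 - 3)**2 = -419671 - (-18)*(-4)**2 = -419671 - (-18)*16 = -419671 - 1*(-288) = -419671 + 288 = -419383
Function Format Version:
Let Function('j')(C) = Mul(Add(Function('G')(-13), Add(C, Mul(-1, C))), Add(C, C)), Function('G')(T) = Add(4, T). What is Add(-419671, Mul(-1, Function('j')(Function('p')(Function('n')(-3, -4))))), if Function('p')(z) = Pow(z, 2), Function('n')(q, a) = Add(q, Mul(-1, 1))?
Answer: -419383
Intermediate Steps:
Function('n')(q, a) = Add(-1, q) (Function('n')(q, a) = Add(q, -1) = Add(-1, q))
Function('j')(C) = Mul(-18, C) (Function('j')(C) = Mul(Add(Add(4, -13), Add(C, Mul(-1, C))), Add(C, C)) = Mul(Add(-9, 0), Mul(2, C)) = Mul(-9, Mul(2, C)) = Mul(-18, C))
Add(-419671, Mul(-1, Function('j')(Function('p')(Function('n')(-3, -4))))) = Add(-419671, Mul(-1, Mul(-18, Pow(Add(-1, -3), 2)))) = Add(-419671, Mul(-1, Mul(-18, Pow(-4, 2)))) = Add(-419671, Mul(-1, Mul(-18, 16))) = Add(-419671, Mul(-1, -288)) = Add(-419671, 288) = -419383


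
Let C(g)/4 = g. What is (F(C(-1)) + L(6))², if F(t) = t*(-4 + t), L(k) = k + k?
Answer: 1936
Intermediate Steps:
C(g) = 4*g
L(k) = 2*k
(F(C(-1)) + L(6))² = ((4*(-1))*(-4 + 4*(-1)) + 2*6)² = (-4*(-4 - 4) + 12)² = (-4*(-8) + 12)² = (32 + 12)² = 44² = 1936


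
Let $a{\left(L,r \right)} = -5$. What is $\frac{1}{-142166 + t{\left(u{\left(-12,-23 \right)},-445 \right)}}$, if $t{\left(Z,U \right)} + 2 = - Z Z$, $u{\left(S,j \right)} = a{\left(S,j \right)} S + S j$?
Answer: $- \frac{1}{255064} \approx -3.9206 \cdot 10^{-6}$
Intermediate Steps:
$u{\left(S,j \right)} = - 5 S + S j$
$t{\left(Z,U \right)} = -2 - Z^{2}$ ($t{\left(Z,U \right)} = -2 - Z Z = -2 - Z^{2}$)
$\frac{1}{-142166 + t{\left(u{\left(-12,-23 \right)},-445 \right)}} = \frac{1}{-142166 - \left(2 + \left(- 12 \left(-5 - 23\right)\right)^{2}\right)} = \frac{1}{-142166 - \left(2 + \left(\left(-12\right) \left(-28\right)\right)^{2}\right)} = \frac{1}{-142166 - 112898} = \frac{1}{-255064} = - \frac{1}{255064}$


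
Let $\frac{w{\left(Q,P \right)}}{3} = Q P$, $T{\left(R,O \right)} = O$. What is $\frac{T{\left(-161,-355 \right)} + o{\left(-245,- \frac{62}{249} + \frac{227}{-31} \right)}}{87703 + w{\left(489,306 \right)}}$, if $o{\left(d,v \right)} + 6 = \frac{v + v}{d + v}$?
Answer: $- \frac{657653}{977724400} \approx -0.00067264$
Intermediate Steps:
$w{\left(Q,P \right)} = 3 P Q$ ($w{\left(Q,P \right)} = 3 Q P = 3 P Q$)
$o{\left(d,v \right)} = -6 + \frac{2 v}{d + v}$ ($o{\left(d,v \right)} = -6 + \frac{v + v}{d + v} = -6 + \frac{2 v}{d + v}$)
$\frac{T{\left(-161,-355 \right)} + o{\left(-245,- \frac{62}{249} + \frac{227}{-31} \right)}}{87703 + w{\left(489,306 \right)}} = \frac{-355 + \frac{2 \left(\left(-3\right) \left(-245\right) - 2 \left(- \frac{62}{249} + \frac{227}{-31}\right)\right)}{-245 + \left(- \frac{62}{249} + \frac{227}{-31}\right)}}{87703 + 3 \cdot 306 \cdot 489} = \frac{-355 + \frac{2 \left(735 - 2 \left(\left(-62\right) \frac{1}{249} + 227 \left(- \frac{1}{31}\right)\right)\right)}{-245 + \left(\left(-62\right) \frac{1}{249} + 227 \left(- \frac{1}{31}\right)\right)}}{87703 + 448902} = \frac{-355 + \frac{2 \left(735 - 2 \left(- \frac{62}{249} - \frac{227}{31}\right)\right)}{-245 - \frac{58445}{7719}}}{536605} = \left(-355 + \frac{2 \left(735 - - \frac{116890}{7719}\right)}{-245 - \frac{58445}{7719}}\right) \frac{1}{536605} = \left(-355 + \frac{2 \left(735 + \frac{116890}{7719}\right)}{- \frac{1949600}{7719}}\right) \frac{1}{536605} = \left(-355 + 2 \left(- \frac{7719}{1949600}\right) \frac{5790355}{7719}\right) \frac{1}{536605} = \left(-355 - \frac{1158071}{194960}\right) \frac{1}{536605} = \left(- \frac{70368871}{194960}\right) \frac{1}{536605} = - \frac{657653}{977724400}$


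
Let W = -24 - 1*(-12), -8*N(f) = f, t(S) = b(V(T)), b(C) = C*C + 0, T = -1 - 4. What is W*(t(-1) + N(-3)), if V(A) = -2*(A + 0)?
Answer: -2409/2 ≈ -1204.5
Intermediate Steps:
T = -5
V(A) = -2*A
b(C) = C² (b(C) = C² + 0 = C²)
t(S) = 100 (t(S) = (-2*(-5))² = 10² = 100)
N(f) = -f/8
W = -12 (W = -24 + 12 = -12)
W*(t(-1) + N(-3)) = -12*(100 - ⅛*(-3)) = -12*(100 + 3/8) = -12*803/8 = -2409/2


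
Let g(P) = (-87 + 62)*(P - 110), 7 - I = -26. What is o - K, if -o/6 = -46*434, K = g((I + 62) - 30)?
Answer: 118659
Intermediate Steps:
I = 33 (I = 7 - 1*(-26) = 7 + 26 = 33)
g(P) = 2750 - 25*P (g(P) = -25*(-110 + P) = 2750 - 25*P)
K = 1125 (K = 2750 - 25*((33 + 62) - 30) = 2750 - 25*(95 - 30) = 2750 - 25*65 = 2750 - 1625 = 1125)
o = 119784 (o = -(-276)*434 = -6*(-19964) = 119784)
o - K = 119784 - 1*1125 = 119784 - 1125 = 118659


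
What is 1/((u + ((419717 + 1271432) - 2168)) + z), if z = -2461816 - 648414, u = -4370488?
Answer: -1/5791737 ≈ -1.7266e-7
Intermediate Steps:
z = -3110230
1/((u + ((419717 + 1271432) - 2168)) + z) = 1/((-4370488 + ((419717 + 1271432) - 2168)) - 3110230) = 1/((-4370488 + (1691149 - 2168)) - 3110230) = 1/((-4370488 + 1688981) - 3110230) = 1/(-2681507 - 3110230) = 1/(-5791737) = -1/5791737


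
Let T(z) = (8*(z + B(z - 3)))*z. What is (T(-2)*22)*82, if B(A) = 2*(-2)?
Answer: 173184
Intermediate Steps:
B(A) = -4
T(z) = z*(-32 + 8*z) (T(z) = (8*(z - 4))*z = (8*(-4 + z))*z = (-32 + 8*z)*z = z*(-32 + 8*z))
(T(-2)*22)*82 = ((8*(-2)*(-4 - 2))*22)*82 = ((8*(-2)*(-6))*22)*82 = (96*22)*82 = 2112*82 = 173184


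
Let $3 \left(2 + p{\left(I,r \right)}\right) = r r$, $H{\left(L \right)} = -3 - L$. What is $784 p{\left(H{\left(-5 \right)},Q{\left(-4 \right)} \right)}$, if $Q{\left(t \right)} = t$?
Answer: $\frac{7840}{3} \approx 2613.3$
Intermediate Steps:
$p{\left(I,r \right)} = -2 + \frac{r^{2}}{3}$ ($p{\left(I,r \right)} = -2 + \frac{r r}{3} = -2 + \frac{r^{2}}{3}$)
$784 p{\left(H{\left(-5 \right)},Q{\left(-4 \right)} \right)} = 784 \left(-2 + \frac{\left(-4\right)^{2}}{3}\right) = 784 \left(-2 + \frac{1}{3} \cdot 16\right) = 784 \left(-2 + \frac{16}{3}\right) = 784 \cdot \frac{10}{3} = \frac{7840}{3}$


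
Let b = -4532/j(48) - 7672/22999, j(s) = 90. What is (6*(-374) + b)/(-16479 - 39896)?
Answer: 2374899994/58345588125 ≈ 0.040704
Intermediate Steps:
b = -52460974/1034955 (b = -4532/90 - 7672/22999 = -4532*1/90 - 7672*1/22999 = -2266/45 - 7672/22999 = -52460974/1034955 ≈ -50.689)
(6*(-374) + b)/(-16479 - 39896) = (6*(-374) - 52460974/1034955)/(-16479 - 39896) = (-2244 - 52460974/1034955)/(-56375) = -2374899994/1034955*(-1/56375) = 2374899994/58345588125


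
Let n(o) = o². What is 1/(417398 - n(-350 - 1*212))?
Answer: 1/101554 ≈ 9.8470e-6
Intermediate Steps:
1/(417398 - n(-350 - 1*212)) = 1/(417398 - (-350 - 1*212)²) = 1/(417398 - (-350 - 212)²) = 1/(417398 - 1*(-562)²) = 1/(417398 - 1*315844) = 1/(417398 - 315844) = 1/101554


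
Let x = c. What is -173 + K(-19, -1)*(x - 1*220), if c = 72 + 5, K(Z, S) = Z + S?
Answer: 2687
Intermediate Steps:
K(Z, S) = S + Z
c = 77
x = 77
-173 + K(-19, -1)*(x - 1*220) = -173 + (-1 - 19)*(77 - 1*220) = -173 - 20*(77 - 220) = -173 - 20*(-143) = -173 + 2860 = 2687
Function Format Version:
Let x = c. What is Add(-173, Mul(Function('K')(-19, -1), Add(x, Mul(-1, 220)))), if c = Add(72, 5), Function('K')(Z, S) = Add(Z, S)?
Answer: 2687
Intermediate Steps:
Function('K')(Z, S) = Add(S, Z)
c = 77
x = 77
Add(-173, Mul(Function('K')(-19, -1), Add(x, Mul(-1, 220)))) = Add(-173, Mul(Add(-1, -19), Add(77, Mul(-1, 220)))) = Add(-173, Mul(-20, Add(77, -220))) = Add(-173, Mul(-20, -143)) = Add(-173, 2860) = 2687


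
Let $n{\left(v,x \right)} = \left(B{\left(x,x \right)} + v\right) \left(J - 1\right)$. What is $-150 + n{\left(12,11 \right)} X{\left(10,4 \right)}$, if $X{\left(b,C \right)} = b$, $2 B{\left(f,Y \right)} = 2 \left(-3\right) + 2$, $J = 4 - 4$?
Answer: $-250$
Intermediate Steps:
$J = 0$
$B{\left(f,Y \right)} = -2$ ($B{\left(f,Y \right)} = \frac{2 \left(-3\right) + 2}{2} = \frac{-6 + 2}{2} = \frac{1}{2} \left(-4\right) = -2$)
$n{\left(v,x \right)} = 2 - v$ ($n{\left(v,x \right)} = \left(-2 + v\right) \left(0 - 1\right) = \left(-2 + v\right) \left(-1\right) = 2 - v$)
$-150 + n{\left(12,11 \right)} X{\left(10,4 \right)} = -150 + \left(2 - 12\right) 10 = -150 - 100 = -250$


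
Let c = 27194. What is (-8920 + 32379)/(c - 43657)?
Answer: -23459/16463 ≈ -1.4250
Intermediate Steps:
(-8920 + 32379)/(c - 43657) = (-8920 + 32379)/(27194 - 43657) = 23459/(-16463) = 23459*(-1/16463) = -23459/16463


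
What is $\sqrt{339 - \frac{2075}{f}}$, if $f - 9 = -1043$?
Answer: $\frac{\sqrt{364589434}}{1034} \approx 18.466$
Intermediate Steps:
$f = -1034$ ($f = 9 - 1043 = -1034$)
$\sqrt{339 - \frac{2075}{f}} = \sqrt{339 - \frac{2075}{-1034}} = \sqrt{339 - - \frac{2075}{1034}} = \sqrt{339 + \frac{2075}{1034}} = \sqrt{\frac{352601}{1034}} = \frac{\sqrt{364589434}}{1034}$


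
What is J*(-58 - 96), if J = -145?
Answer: 22330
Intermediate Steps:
J*(-58 - 96) = -145*(-58 - 96) = -145*(-154) = 22330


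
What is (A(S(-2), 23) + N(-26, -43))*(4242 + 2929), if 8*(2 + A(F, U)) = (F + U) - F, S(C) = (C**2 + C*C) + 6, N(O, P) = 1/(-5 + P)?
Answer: 294011/48 ≈ 6125.2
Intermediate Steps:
S(C) = 6 + 2*C**2 (S(C) = (C**2 + C**2) + 6 = 2*C**2 + 6 = 6 + 2*C**2)
A(F, U) = -2 + U/8 (A(F, U) = -2 + ((F + U) - F)/8 = -2 + U/8)
(A(S(-2), 23) + N(-26, -43))*(4242 + 2929) = ((-2 + (1/8)*23) + 1/(-5 - 43))*(4242 + 2929) = ((-2 + 23/8) + 1/(-48))*7171 = (7/8 - 1/48)*7171 = (41/48)*7171 = 294011/48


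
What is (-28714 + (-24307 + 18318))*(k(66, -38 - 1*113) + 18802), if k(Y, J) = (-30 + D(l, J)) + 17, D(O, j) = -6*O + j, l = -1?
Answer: -647002732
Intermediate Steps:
D(O, j) = j - 6*O
k(Y, J) = -7 + J (k(Y, J) = (-30 + (J - 6*(-1))) + 17 = (-30 + (J + 6)) + 17 = (-30 + (6 + J)) + 17 = (-24 + J) + 17 = -7 + J)
(-28714 + (-24307 + 18318))*(k(66, -38 - 1*113) + 18802) = (-28714 + (-24307 + 18318))*((-7 + (-38 - 1*113)) + 18802) = (-28714 - 5989)*((-7 + (-38 - 113)) + 18802) = -34703*((-7 - 151) + 18802) = -34703*(-158 + 18802) = -34703*18644 = -647002732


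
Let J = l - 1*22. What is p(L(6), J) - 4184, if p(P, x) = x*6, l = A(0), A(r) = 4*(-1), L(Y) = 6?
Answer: -4340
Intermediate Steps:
A(r) = -4
l = -4
J = -26 (J = -4 - 1*22 = -4 - 22 = -26)
p(P, x) = 6*x
p(L(6), J) - 4184 = 6*(-26) - 4184 = -156 - 4184 = -4340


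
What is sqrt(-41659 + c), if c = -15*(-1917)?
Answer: 2*I*sqrt(3226) ≈ 113.6*I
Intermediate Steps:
c = 28755
sqrt(-41659 + c) = sqrt(-41659 + 28755) = sqrt(-12904) = 2*I*sqrt(3226)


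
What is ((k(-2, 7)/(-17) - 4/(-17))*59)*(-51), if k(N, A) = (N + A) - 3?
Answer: -354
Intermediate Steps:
k(N, A) = -3 + A + N (k(N, A) = (A + N) - 3 = -3 + A + N)
((k(-2, 7)/(-17) - 4/(-17))*59)*(-51) = (((-3 + 7 - 2)/(-17) - 4/(-17))*59)*(-51) = ((2*(-1/17) - 4*(-1/17))*59)*(-51) = ((-2/17 + 4/17)*59)*(-51) = ((2/17)*59)*(-51) = (118/17)*(-51) = -354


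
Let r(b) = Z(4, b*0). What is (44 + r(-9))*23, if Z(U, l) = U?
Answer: 1104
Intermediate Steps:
r(b) = 4
(44 + r(-9))*23 = (44 + 4)*23 = 48*23 = 1104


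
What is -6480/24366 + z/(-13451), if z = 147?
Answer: -15124047/54624511 ≈ -0.27687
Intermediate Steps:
-6480/24366 + z/(-13451) = -6480/24366 + 147/(-13451) = -6480*1/24366 + 147*(-1/13451) = -1080/4061 - 147/13451 = -15124047/54624511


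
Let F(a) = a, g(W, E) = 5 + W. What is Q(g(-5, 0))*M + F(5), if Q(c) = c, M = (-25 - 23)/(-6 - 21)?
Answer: 5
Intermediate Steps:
M = 16/9 (M = -48/(-27) = -48*(-1/27) = 16/9 ≈ 1.7778)
Q(g(-5, 0))*M + F(5) = (5 - 5)*(16/9) + 5 = 0*(16/9) + 5 = 0 + 5 = 5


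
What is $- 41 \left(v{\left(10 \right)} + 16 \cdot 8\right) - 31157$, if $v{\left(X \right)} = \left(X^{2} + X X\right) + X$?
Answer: $-45015$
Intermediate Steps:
$v{\left(X \right)} = X + 2 X^{2}$ ($v{\left(X \right)} = \left(X^{2} + X^{2}\right) + X = 2 X^{2} + X = X + 2 X^{2}$)
$- 41 \left(v{\left(10 \right)} + 16 \cdot 8\right) - 31157 = - 41 \left(10 \left(1 + 2 \cdot 10\right) + 16 \cdot 8\right) - 31157 = - 41 \left(10 \left(1 + 20\right) + 128\right) - 31157 = - 41 \left(10 \cdot 21 + 128\right) - 31157 = - 41 \left(210 + 128\right) - 31157 = \left(-41\right) 338 - 31157 = -13858 - 31157 = -45015$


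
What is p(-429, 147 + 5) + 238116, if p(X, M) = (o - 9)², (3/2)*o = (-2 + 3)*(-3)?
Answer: 238237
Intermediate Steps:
o = -2 (o = 2*((-2 + 3)*(-3))/3 = 2*(1*(-3))/3 = (⅔)*(-3) = -2)
p(X, M) = 121 (p(X, M) = (-2 - 9)² = (-11)² = 121)
p(-429, 147 + 5) + 238116 = 121 + 238116 = 238237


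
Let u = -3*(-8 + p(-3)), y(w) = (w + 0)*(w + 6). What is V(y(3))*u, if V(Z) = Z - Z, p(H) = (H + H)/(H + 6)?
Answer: 0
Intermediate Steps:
y(w) = w*(6 + w)
p(H) = 2*H/(6 + H) (p(H) = (2*H)/(6 + H) = 2*H/(6 + H))
V(Z) = 0
u = 30 (u = -3*(-8 + 2*(-3)/(6 - 3)) = -3*(-8 + 2*(-3)/3) = -3*(-8 + 2*(-3)*(1/3)) = -3*(-8 - 2) = -3*(-10) = 30)
V(y(3))*u = 0*30 = 0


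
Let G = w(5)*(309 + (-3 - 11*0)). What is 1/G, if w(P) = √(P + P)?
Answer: √10/3060 ≈ 0.0010334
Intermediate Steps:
w(P) = √2*√P (w(P) = √(2*P) = √2*√P)
G = 306*√10 (G = (√2*√5)*(309 + (-3 - 11*0)) = √10*(309 + (-3 + 0)) = √10*(309 - 3) = √10*306 = 306*√10 ≈ 967.66)
1/G = 1/(306*√10) = √10/3060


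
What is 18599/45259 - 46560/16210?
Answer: -180576925/73364839 ≈ -2.4614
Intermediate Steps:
18599/45259 - 46560/16210 = 18599*(1/45259) - 46560*1/16210 = 18599/45259 - 4656/1621 = -180576925/73364839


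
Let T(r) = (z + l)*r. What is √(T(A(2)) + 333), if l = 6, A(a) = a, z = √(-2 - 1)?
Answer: √(345 + 2*I*√3) ≈ 18.574 + 0.09325*I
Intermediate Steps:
z = I*√3 (z = √(-3) = I*√3 ≈ 1.732*I)
T(r) = r*(6 + I*√3) (T(r) = (I*√3 + 6)*r = (6 + I*√3)*r = r*(6 + I*√3))
√(T(A(2)) + 333) = √(2*(6 + I*√3) + 333) = √((12 + 2*I*√3) + 333) = √(345 + 2*I*√3)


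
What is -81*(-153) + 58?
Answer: 12451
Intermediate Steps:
-81*(-153) + 58 = 12393 + 58 = 12451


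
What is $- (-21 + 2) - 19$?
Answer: $0$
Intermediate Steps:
$- (-21 + 2) - 19 = \left(-1\right) \left(-19\right) - 19 = 19 - 19 = 0$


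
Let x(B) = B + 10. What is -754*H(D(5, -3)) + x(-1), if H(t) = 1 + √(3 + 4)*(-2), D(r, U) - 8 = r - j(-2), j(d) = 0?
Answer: -745 + 1508*√7 ≈ 3244.8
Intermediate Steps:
x(B) = 10 + B
D(r, U) = 8 + r (D(r, U) = 8 + (r - 1*0) = 8 + (r + 0) = 8 + r)
H(t) = 1 - 2*√7 (H(t) = 1 + √7*(-2) = 1 - 2*√7)
-754*H(D(5, -3)) + x(-1) = -754*(1 - 2*√7) + (10 - 1) = (-754 + 1508*√7) + 9 = -745 + 1508*√7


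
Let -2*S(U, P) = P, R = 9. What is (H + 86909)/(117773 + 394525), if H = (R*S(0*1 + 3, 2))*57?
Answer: 43198/256149 ≈ 0.16864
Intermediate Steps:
S(U, P) = -P/2
H = -513 (H = (9*(-½*2))*57 = (9*(-1))*57 = -9*57 = -513)
(H + 86909)/(117773 + 394525) = (-513 + 86909)/(117773 + 394525) = 86396/512298 = 86396*(1/512298) = 43198/256149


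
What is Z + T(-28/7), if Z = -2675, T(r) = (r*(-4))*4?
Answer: -2611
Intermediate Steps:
T(r) = -16*r (T(r) = -4*r*4 = -16*r)
Z + T(-28/7) = -2675 - (-448)/7 = -2675 - 16*(-4) = -2675 + 64 = -2611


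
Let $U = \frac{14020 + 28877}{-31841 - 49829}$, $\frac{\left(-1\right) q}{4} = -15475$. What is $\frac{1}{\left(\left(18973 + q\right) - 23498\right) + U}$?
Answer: $\frac{81670}{4685773353} \approx 1.7429 \cdot 10^{-5}$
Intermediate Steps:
$q = 61900$ ($q = \left(-4\right) \left(-15475\right) = 61900$)
$U = - \frac{42897}{81670}$ ($U = \frac{42897}{-81670} = 42897 \left(- \frac{1}{81670}\right) = - \frac{42897}{81670} \approx -0.52525$)
$\frac{1}{\left(\left(18973 + q\right) - 23498\right) + U} = \frac{1}{\left(\left(18973 + 61900\right) - 23498\right) - \frac{42897}{81670}} = \frac{1}{\left(80873 - 23498\right) - \frac{42897}{81670}} = \frac{1}{57375 - \frac{42897}{81670}} = \frac{1}{\frac{4685773353}{81670}} = \frac{81670}{4685773353}$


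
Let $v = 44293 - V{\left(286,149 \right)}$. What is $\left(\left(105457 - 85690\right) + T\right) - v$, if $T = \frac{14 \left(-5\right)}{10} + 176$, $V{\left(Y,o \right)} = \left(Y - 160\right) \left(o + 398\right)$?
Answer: $44565$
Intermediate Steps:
$V{\left(Y,o \right)} = \left(-160 + Y\right) \left(398 + o\right)$
$v = -24629$ ($v = 44293 - \left(-63680 - 23840 + 398 \cdot 286 + 286 \cdot 149\right) = 44293 - \left(-63680 - 23840 + 113828 + 42614\right) = 44293 - 68922 = -24629$)
$T = 169$ ($T = \frac{1}{10} \left(-70\right) + 176 = -7 + 176 = 169$)
$\left(\left(105457 - 85690\right) + T\right) - v = \left(\left(105457 - 85690\right) + 169\right) - -24629 = \left(19767 + 169\right) + 24629 = 19936 + 24629 = 44565$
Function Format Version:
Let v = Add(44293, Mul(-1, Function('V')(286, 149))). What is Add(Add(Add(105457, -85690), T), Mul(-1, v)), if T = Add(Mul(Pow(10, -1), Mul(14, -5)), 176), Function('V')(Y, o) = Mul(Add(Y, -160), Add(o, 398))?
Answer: 44565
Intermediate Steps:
Function('V')(Y, o) = Mul(Add(-160, Y), Add(398, o))
v = -24629 (v = Add(44293, Mul(-1, Add(-63680, Mul(-160, 149), Mul(398, 286), Mul(286, 149)))) = Add(44293, Mul(-1, Add(-63680, -23840, 113828, 42614))) = Add(44293, Mul(-1, 68922)) = Add(44293, -68922) = -24629)
T = 169 (T = Add(Mul(Rational(1, 10), -70), 176) = Add(-7, 176) = 169)
Add(Add(Add(105457, -85690), T), Mul(-1, v)) = Add(Add(Add(105457, -85690), 169), Mul(-1, -24629)) = Add(Add(19767, 169), 24629) = Add(19936, 24629) = 44565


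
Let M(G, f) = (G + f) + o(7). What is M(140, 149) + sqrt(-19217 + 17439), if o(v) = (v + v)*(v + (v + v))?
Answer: 583 + I*sqrt(1778) ≈ 583.0 + 42.166*I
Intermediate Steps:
o(v) = 6*v**2 (o(v) = (2*v)*(v + 2*v) = (2*v)*(3*v) = 6*v**2)
M(G, f) = 294 + G + f (M(G, f) = (G + f) + 6*7**2 = (G + f) + 6*49 = (G + f) + 294 = 294 + G + f)
M(140, 149) + sqrt(-19217 + 17439) = (294 + 140 + 149) + sqrt(-19217 + 17439) = 583 + sqrt(-1778) = 583 + I*sqrt(1778)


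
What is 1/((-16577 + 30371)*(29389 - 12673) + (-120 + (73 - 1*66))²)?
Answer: 1/230593273 ≈ 4.3366e-9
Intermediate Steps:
1/((-16577 + 30371)*(29389 - 12673) + (-120 + (73 - 1*66))²) = 1/(13794*16716 + (-120 + (73 - 66))²) = 1/(230580504 + (-120 + 7)²) = 1/(230580504 + (-113)²) = 1/(230580504 + 12769) = 1/230593273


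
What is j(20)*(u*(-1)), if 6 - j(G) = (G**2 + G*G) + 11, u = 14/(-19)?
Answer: -11270/19 ≈ -593.16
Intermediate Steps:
u = -14/19 (u = 14*(-1/19) = -14/19 ≈ -0.73684)
j(G) = -5 - 2*G**2 (j(G) = 6 - ((G**2 + G*G) + 11) = 6 - ((G**2 + G**2) + 11) = 6 - (2*G**2 + 11) = 6 - (11 + 2*G**2) = 6 + (-11 - 2*G**2) = -5 - 2*G**2)
j(20)*(u*(-1)) = (-5 - 2*20**2)*(-14/19*(-1)) = (-5 - 2*400)*(14/19) = (-5 - 800)*(14/19) = -805*14/19 = -11270/19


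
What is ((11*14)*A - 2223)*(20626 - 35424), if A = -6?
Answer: 46569306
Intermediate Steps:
((11*14)*A - 2223)*(20626 - 35424) = ((11*14)*(-6) - 2223)*(20626 - 35424) = (154*(-6) - 2223)*(-14798) = (-924 - 2223)*(-14798) = -3147*(-14798) = 46569306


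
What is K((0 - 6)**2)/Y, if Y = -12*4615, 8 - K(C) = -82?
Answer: -3/1846 ≈ -0.0016251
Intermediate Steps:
K(C) = 90 (K(C) = 8 - 1*(-82) = 8 + 82 = 90)
Y = -55380
K((0 - 6)**2)/Y = 90/(-55380) = 90*(-1/55380) = -3/1846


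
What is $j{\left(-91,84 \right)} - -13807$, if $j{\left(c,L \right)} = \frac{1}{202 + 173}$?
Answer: $\frac{5177626}{375} \approx 13807.0$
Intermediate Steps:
$j{\left(c,L \right)} = \frac{1}{375}$
$j{\left(-91,84 \right)} - -13807 = \frac{1}{375} - -13807 = \frac{1}{375} + 13807 = \frac{5177626}{375}$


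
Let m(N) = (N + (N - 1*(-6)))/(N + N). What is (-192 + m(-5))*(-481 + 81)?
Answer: 76640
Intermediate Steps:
m(N) = (6 + 2*N)/(2*N) (m(N) = (N + (N + 6))/((2*N)) = (N + (6 + N))*(1/(2*N)) = (6 + 2*N)*(1/(2*N)) = (6 + 2*N)/(2*N))
(-192 + m(-5))*(-481 + 81) = (-192 + (3 - 5)/(-5))*(-481 + 81) = (-192 - ⅕*(-2))*(-400) = (-192 + ⅖)*(-400) = -958/5*(-400) = 76640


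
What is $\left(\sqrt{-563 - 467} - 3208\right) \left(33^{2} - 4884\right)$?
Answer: $12174360 - 3795 i \sqrt{1030} \approx 1.2174 \cdot 10^{7} - 1.218 \cdot 10^{5} i$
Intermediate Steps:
$\left(\sqrt{-563 - 467} - 3208\right) \left(33^{2} - 4884\right) = \left(\sqrt{-1030} - 3208\right) \left(1089 - 4884\right) = \left(i \sqrt{1030} - 3208\right) \left(-3795\right) = \left(-3208 + i \sqrt{1030}\right) \left(-3795\right) = 12174360 - 3795 i \sqrt{1030}$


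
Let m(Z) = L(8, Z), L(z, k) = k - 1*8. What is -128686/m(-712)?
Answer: 64343/360 ≈ 178.73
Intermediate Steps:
L(z, k) = -8 + k (L(z, k) = k - 8 = -8 + k)
m(Z) = -8 + Z
-128686/m(-712) = -128686/(-8 - 712) = -128686/(-720) = -128686*(-1/720) = 64343/360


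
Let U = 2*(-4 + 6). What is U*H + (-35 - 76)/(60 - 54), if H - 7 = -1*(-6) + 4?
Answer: 99/2 ≈ 49.500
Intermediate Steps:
H = 17 (H = 7 + (-1*(-6) + 4) = 7 + (6 + 4) = 7 + 10 = 17)
U = 4 (U = 2*2 = 4)
U*H + (-35 - 76)/(60 - 54) = 4*17 + (-35 - 76)/(60 - 54) = 68 - 111/6 = 68 - 111*⅙ = 68 - 37/2 = 99/2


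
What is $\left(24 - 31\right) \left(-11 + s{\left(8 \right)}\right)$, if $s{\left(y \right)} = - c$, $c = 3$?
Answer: $98$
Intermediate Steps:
$s{\left(y \right)} = -3$ ($s{\left(y \right)} = \left(-1\right) 3 = -3$)
$\left(24 - 31\right) \left(-11 + s{\left(8 \right)}\right) = \left(24 - 31\right) \left(-11 - 3\right) = \left(-7\right) \left(-14\right) = 98$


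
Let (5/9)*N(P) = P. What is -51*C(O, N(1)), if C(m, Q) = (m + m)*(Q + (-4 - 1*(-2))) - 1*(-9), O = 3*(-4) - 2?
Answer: -3723/5 ≈ -744.60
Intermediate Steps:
N(P) = 9*P/5
O = -14 (O = -12 - 2 = -14)
C(m, Q) = 9 + 2*m*(-2 + Q) (C(m, Q) = (2*m)*(Q + (-4 + 2)) + 9 = (2*m)*(Q - 2) + 9 = (2*m)*(-2 + Q) + 9 = 2*m*(-2 + Q) + 9 = 9 + 2*m*(-2 + Q))
-51*C(O, N(1)) = -51*(9 - 4*(-14) + 2*((9/5)*1)*(-14)) = -51*(9 + 56 + 2*(9/5)*(-14)) = -51*(9 + 56 - 252/5) = -51*73/5 = -3723/5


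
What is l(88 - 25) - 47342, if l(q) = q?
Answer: -47279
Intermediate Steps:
l(88 - 25) - 47342 = (88 - 25) - 47342 = 63 - 47342 = -47279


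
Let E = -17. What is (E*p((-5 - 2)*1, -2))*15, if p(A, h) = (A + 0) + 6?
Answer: 255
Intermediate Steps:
p(A, h) = 6 + A (p(A, h) = A + 6 = 6 + A)
(E*p((-5 - 2)*1, -2))*15 = -17*(6 + (-5 - 2)*1)*15 = -17*(6 - 7*1)*15 = -17*(6 - 7)*15 = -17*(-1)*15 = 17*15 = 255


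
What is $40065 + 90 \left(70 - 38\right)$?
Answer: $42945$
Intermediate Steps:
$40065 + 90 \left(70 - 38\right) = 40065 + 90 \cdot 32 = 40065 + 2880 = 42945$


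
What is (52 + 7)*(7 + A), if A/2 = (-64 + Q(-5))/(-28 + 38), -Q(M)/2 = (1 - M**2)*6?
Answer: 15281/5 ≈ 3056.2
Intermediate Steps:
Q(M) = -12 + 12*M**2 (Q(M) = -2*(1 - M**2)*6 = -2*(6 - 6*M**2) = -12 + 12*M**2)
A = 224/5 (A = 2*((-64 + (-12 + 12*(-5)**2))/(-28 + 38)) = 2*((-64 + (-12 + 12*25))/10) = 2*((-64 + (-12 + 300))*(1/10)) = 2*((-64 + 288)*(1/10)) = 2*(224*(1/10)) = 2*(112/5) = 224/5 ≈ 44.800)
(52 + 7)*(7 + A) = (52 + 7)*(7 + 224/5) = 59*(259/5) = 15281/5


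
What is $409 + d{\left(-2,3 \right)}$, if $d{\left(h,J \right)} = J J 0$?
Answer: $409$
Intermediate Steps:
$d{\left(h,J \right)} = 0$ ($d{\left(h,J \right)} = J^{2} \cdot 0 = 0$)
$409 + d{\left(-2,3 \right)} = 409 + 0 = 409$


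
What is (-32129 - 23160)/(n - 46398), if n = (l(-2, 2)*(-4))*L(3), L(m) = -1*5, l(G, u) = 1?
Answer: 55289/46378 ≈ 1.1921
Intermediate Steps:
L(m) = -5
n = 20 (n = (1*(-4))*(-5) = -4*(-5) = 20)
(-32129 - 23160)/(n - 46398) = (-32129 - 23160)/(20 - 46398) = -55289/(-46378) = -55289*(-1/46378) = 55289/46378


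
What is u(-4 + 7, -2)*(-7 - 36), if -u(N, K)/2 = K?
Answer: -172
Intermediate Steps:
u(N, K) = -2*K
u(-4 + 7, -2)*(-7 - 36) = (-2*(-2))*(-7 - 36) = 4*(-43) = -172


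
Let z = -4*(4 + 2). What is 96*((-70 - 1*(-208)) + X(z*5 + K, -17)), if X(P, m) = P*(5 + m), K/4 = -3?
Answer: 165312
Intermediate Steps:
K = -12 (K = 4*(-3) = -12)
z = -24 (z = -4*6 = -24)
96*((-70 - 1*(-208)) + X(z*5 + K, -17)) = 96*((-70 - 1*(-208)) + (-24*5 - 12)*(5 - 17)) = 96*((-70 + 208) + (-120 - 12)*(-12)) = 96*(138 - 132*(-12)) = 96*(138 + 1584) = 96*1722 = 165312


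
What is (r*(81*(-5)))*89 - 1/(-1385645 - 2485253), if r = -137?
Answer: 19115133022171/3870898 ≈ 4.9382e+6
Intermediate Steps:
(r*(81*(-5)))*89 - 1/(-1385645 - 2485253) = -11097*(-5)*89 - 1/(-1385645 - 2485253) = -137*(-405)*89 - 1/(-3870898) = 55485*89 - 1*(-1/3870898) = 4938165 + 1/3870898 = 19115133022171/3870898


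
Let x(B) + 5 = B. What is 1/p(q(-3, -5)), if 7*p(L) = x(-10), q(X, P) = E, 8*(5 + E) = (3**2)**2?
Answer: -7/15 ≈ -0.46667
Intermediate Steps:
x(B) = -5 + B
E = 41/8 (E = -5 + (3**2)**2/8 = -5 + (1/8)*9**2 = -5 + (1/8)*81 = -5 + 81/8 = 41/8 ≈ 5.1250)
q(X, P) = 41/8
p(L) = -15/7 (p(L) = (-5 - 10)/7 = (1/7)*(-15) = -15/7)
1/p(q(-3, -5)) = 1/(-15/7) = -7/15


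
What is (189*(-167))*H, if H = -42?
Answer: 1325646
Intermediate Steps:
(189*(-167))*H = (189*(-167))*(-42) = -31563*(-42) = 1325646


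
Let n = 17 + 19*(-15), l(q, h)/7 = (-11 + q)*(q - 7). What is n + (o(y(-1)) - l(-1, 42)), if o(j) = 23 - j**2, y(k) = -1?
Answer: -918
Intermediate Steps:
l(q, h) = 7*(-11 + q)*(-7 + q) (l(q, h) = 7*((-11 + q)*(q - 7)) = 7*((-11 + q)*(-7 + q)) = 7*(-11 + q)*(-7 + q))
n = -268 (n = 17 - 285 = -268)
n + (o(y(-1)) - l(-1, 42)) = -268 + ((23 - 1*(-1)**2) - (539 - 126*(-1) + 7*(-1)**2)) = -268 + ((23 - 1*1) - (539 + 126 + 7*1)) = -268 + ((23 - 1) - (539 + 126 + 7)) = -268 + (22 - 1*672) = -268 + (22 - 672) = -268 - 650 = -918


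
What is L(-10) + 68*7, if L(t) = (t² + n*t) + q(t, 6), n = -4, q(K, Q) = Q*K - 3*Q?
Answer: 538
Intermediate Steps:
q(K, Q) = -3*Q + K*Q (q(K, Q) = K*Q - 3*Q = -3*Q + K*Q)
L(t) = -18 + t² + 2*t (L(t) = (t² - 4*t) + 6*(-3 + t) = (t² - 4*t) + (-18 + 6*t) = -18 + t² + 2*t)
L(-10) + 68*7 = (-18 + (-10)² + 2*(-10)) + 68*7 = (-18 + 100 - 20) + 476 = 62 + 476 = 538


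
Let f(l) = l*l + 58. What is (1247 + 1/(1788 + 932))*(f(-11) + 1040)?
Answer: 4134654179/2720 ≈ 1.5201e+6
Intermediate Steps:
f(l) = 58 + l**2 (f(l) = l**2 + 58 = 58 + l**2)
(1247 + 1/(1788 + 932))*(f(-11) + 1040) = (1247 + 1/(1788 + 932))*((58 + (-11)**2) + 1040) = (1247 + 1/2720)*((58 + 121) + 1040) = (1247 + 1/2720)*(179 + 1040) = (3391841/2720)*1219 = 4134654179/2720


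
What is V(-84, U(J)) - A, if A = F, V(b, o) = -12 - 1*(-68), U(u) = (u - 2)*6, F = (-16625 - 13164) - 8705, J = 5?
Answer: 38550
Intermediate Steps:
F = -38494 (F = -29789 - 8705 = -38494)
U(u) = -12 + 6*u (U(u) = (-2 + u)*6 = -12 + 6*u)
V(b, o) = 56 (V(b, o) = -12 + 68 = 56)
A = -38494
V(-84, U(J)) - A = 56 - 1*(-38494) = 56 + 38494 = 38550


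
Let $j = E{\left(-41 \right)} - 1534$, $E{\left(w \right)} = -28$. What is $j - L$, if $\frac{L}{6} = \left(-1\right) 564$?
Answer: $1822$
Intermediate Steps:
$L = -3384$ ($L = 6 \left(\left(-1\right) 564\right) = 6 \left(-564\right) = -3384$)
$j = -1562$ ($j = -28 - 1534 = -1562$)
$j - L = -1562 - -3384 = -1562 + 3384 = 1822$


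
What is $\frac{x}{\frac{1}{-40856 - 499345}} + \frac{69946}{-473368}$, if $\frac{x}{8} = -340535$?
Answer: $\frac{348318086751756547}{236684} \approx 1.4717 \cdot 10^{12}$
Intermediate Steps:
$x = -2724280$ ($x = 8 \left(-340535\right) = -2724280$)
$\frac{x}{\frac{1}{-40856 - 499345}} + \frac{69946}{-473368} = - \frac{2724280}{\frac{1}{-40856 - 499345}} + \frac{69946}{-473368} = - \frac{2724280}{\frac{1}{-540201}} + 69946 \left(- \frac{1}{473368}\right) = - \frac{2724280}{- \frac{1}{540201}} - \frac{34973}{236684} = \left(-2724280\right) \left(-540201\right) - \frac{34973}{236684} = 1471658780280 - \frac{34973}{236684} = \frac{348318086751756547}{236684}$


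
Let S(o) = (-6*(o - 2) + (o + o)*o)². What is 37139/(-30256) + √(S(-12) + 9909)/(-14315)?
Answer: -37139/30256 - 3*√16477/14315 ≈ -1.2544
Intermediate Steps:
S(o) = (12 - 6*o + 2*o²)² (S(o) = (-6*(-2 + o) + (2*o)*o)² = ((12 - 6*o) + 2*o²)² = (12 - 6*o + 2*o²)²)
37139/(-30256) + √(S(-12) + 9909)/(-14315) = 37139/(-30256) + √(4*(6 + (-12)² - 3*(-12))² + 9909)/(-14315) = 37139*(-1/30256) + √(4*(6 + 144 + 36)² + 9909)*(-1/14315) = -37139/30256 + √(4*186² + 9909)*(-1/14315) = -37139/30256 + √(4*34596 + 9909)*(-1/14315) = -37139/30256 + √(138384 + 9909)*(-1/14315) = -37139/30256 + √148293*(-1/14315) = -37139/30256 + (3*√16477)*(-1/14315) = -37139/30256 - 3*√16477/14315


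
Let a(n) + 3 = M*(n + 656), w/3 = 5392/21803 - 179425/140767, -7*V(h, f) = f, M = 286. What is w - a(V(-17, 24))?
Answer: -4009677365464558/21484000307 ≈ -1.8664e+5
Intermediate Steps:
V(h, f) = -f/7
w = -9458962833/3069142901 (w = 3*(5392/21803 - 179425/140767) = 3*(-3152987611/3069142901) = -9458962833/3069142901 ≈ -3.0820)
a(n) = 187613 + 286*n (a(n) = -3 + 286*(n + 656) = -3 + 286*(656 + n) = -3 + (187616 + 286*n) = 187613 + 286*n)
w - a(V(-17, 24)) = -9458962833/3069142901 - (187613 + 286*(-1/7*24)) = -9458962833/3069142901 - (187613 + 286*(-24/7)) = -9458962833/3069142901 - (187613 - 6864/7) = -9458962833/3069142901 - 1*1306427/7 = -9458962833/3069142901 - 1306427/7 = -4009677365464558/21484000307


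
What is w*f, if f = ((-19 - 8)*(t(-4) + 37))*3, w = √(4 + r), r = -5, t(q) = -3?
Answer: -2754*I ≈ -2754.0*I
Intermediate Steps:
w = I (w = √(4 - 5) = √(-1) = I ≈ 1.0*I)
f = -2754 (f = ((-19 - 8)*(-3 + 37))*3 = -27*34*3 = -918*3 = -2754)
w*f = I*(-2754) = -2754*I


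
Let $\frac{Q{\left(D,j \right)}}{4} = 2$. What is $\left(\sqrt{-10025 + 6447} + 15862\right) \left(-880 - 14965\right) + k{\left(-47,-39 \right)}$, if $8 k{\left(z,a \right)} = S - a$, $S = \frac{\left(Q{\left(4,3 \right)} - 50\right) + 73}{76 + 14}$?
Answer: $- \frac{180960037259}{720} - 15845 i \sqrt{3578} \approx -2.5133 \cdot 10^{8} - 9.4779 \cdot 10^{5} i$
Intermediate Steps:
$Q{\left(D,j \right)} = 8$ ($Q{\left(D,j \right)} = 4 \cdot 2 = 8$)
$S = \frac{31}{90}$ ($S = \frac{\left(8 - 50\right) + 73}{76 + 14} = \frac{\left(8 - 50\right) + 73}{90} = \left(-42 + 73\right) \frac{1}{90} = 31 \cdot \frac{1}{90} = \frac{31}{90} \approx 0.34444$)
$k{\left(z,a \right)} = \frac{31}{720} - \frac{a}{8}$ ($k{\left(z,a \right)} = \frac{\frac{31}{90} - a}{8} = \frac{31}{720} - \frac{a}{8}$)
$\left(\sqrt{-10025 + 6447} + 15862\right) \left(-880 - 14965\right) + k{\left(-47,-39 \right)} = \left(\sqrt{-10025 + 6447} + 15862\right) \left(-880 - 14965\right) + \left(\frac{31}{720} - - \frac{39}{8}\right) = \left(\sqrt{-3578} + 15862\right) \left(-15845\right) + \left(\frac{31}{720} + \frac{39}{8}\right) = \left(i \sqrt{3578} + 15862\right) \left(-15845\right) + \frac{3541}{720} = \left(15862 + i \sqrt{3578}\right) \left(-15845\right) + \frac{3541}{720} = \left(-251333390 - 15845 i \sqrt{3578}\right) + \frac{3541}{720} = - \frac{180960037259}{720} - 15845 i \sqrt{3578}$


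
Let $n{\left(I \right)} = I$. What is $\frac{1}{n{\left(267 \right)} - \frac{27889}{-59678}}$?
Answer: $\frac{59678}{15961915} \approx 0.0037388$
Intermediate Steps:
$\frac{1}{n{\left(267 \right)} - \frac{27889}{-59678}} = \frac{1}{267 - \frac{27889}{-59678}} = \frac{1}{267 - - \frac{27889}{59678}} = \frac{1}{267 + \frac{27889}{59678}} = \frac{1}{\frac{15961915}{59678}} = \frac{59678}{15961915}$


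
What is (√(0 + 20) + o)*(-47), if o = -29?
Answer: 1363 - 94*√5 ≈ 1152.8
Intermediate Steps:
(√(0 + 20) + o)*(-47) = (√(0 + 20) - 29)*(-47) = (√20 - 29)*(-47) = (2*√5 - 29)*(-47) = (-29 + 2*√5)*(-47) = 1363 - 94*√5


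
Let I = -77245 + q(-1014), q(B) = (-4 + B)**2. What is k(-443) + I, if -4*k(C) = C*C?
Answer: 3640067/4 ≈ 9.1002e+5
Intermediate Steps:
k(C) = -C**2/4 (k(C) = -C*C/4 = -C**2/4)
I = 959079 (I = -77245 + (-4 - 1014)**2 = -77245 + (-1018)**2 = -77245 + 1036324 = 959079)
k(-443) + I = -1/4*(-443)**2 + 959079 = -1/4*196249 + 959079 = -196249/4 + 959079 = 3640067/4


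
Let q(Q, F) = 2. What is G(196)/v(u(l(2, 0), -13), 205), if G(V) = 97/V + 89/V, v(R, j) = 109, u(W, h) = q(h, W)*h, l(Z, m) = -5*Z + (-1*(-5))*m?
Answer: 93/10682 ≈ 0.0087062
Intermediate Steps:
l(Z, m) = -5*Z + 5*m
u(W, h) = 2*h
G(V) = 186/V
G(196)/v(u(l(2, 0), -13), 205) = (186/196)/109 = (186*(1/196))*(1/109) = (93/98)*(1/109) = 93/10682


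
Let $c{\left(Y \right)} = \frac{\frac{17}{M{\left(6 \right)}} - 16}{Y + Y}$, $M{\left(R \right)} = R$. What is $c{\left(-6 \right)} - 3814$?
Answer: $- \frac{274529}{72} \approx -3812.9$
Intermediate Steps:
$c{\left(Y \right)} = - \frac{79}{12 Y}$ ($c{\left(Y \right)} = \frac{\frac{17}{6} - 16}{Y + Y} = \frac{17 \cdot \frac{1}{6} - 16}{2 Y} = \left(\frac{17}{6} - 16\right) \frac{1}{2 Y} = - \frac{79 \frac{1}{2 Y}}{6} = - \frac{79}{12 Y}$)
$c{\left(-6 \right)} - 3814 = - \frac{79}{12 \left(-6\right)} - 3814 = \left(- \frac{79}{12}\right) \left(- \frac{1}{6}\right) - 3814 = \frac{79}{72} - 3814 = - \frac{274529}{72}$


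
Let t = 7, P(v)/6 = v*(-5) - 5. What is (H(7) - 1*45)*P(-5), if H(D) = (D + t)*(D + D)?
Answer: 18120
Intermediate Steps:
P(v) = -30 - 30*v (P(v) = 6*(v*(-5) - 5) = 6*(-5*v - 5) = 6*(-5 - 5*v) = -30 - 30*v)
H(D) = 2*D*(7 + D) (H(D) = (D + 7)*(D + D) = (7 + D)*(2*D) = 2*D*(7 + D))
(H(7) - 1*45)*P(-5) = (2*7*(7 + 7) - 1*45)*(-30 - 30*(-5)) = (2*7*14 - 45)*(-30 + 150) = (196 - 45)*120 = 151*120 = 18120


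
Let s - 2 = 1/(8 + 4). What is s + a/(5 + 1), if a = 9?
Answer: 43/12 ≈ 3.5833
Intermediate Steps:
s = 25/12 (s = 2 + 1/(8 + 4) = 2 + 1/12 = 25/12 ≈ 2.0833)
s + a/(5 + 1) = 25/12 + 9/(5 + 1) = 25/12 + 9/6 = 25/12 + (⅙)*9 = 25/12 + 3/2 = 43/12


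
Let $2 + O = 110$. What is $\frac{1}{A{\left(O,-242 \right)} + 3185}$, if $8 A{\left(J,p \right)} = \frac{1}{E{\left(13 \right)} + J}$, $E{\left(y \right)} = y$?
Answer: $\frac{968}{3083081} \approx 0.00031397$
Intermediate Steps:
$O = 108$ ($O = -2 + 110 = 108$)
$A{\left(J,p \right)} = \frac{1}{8 \left(13 + J\right)}$
$\frac{1}{A{\left(O,-242 \right)} + 3185} = \frac{1}{\frac{1}{8 \left(13 + 108\right)} + 3185} = \frac{1}{\frac{1}{8 \cdot 121} + 3185} = \frac{1}{\frac{1}{8} \cdot \frac{1}{121} + 3185} = \frac{1}{\frac{1}{968} + 3185} = \frac{1}{\frac{3083081}{968}} = \frac{968}{3083081}$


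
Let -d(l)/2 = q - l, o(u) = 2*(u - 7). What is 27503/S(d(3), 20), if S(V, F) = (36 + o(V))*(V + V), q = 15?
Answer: 27503/1248 ≈ 22.038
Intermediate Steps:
o(u) = -14 + 2*u (o(u) = 2*(-7 + u) = -14 + 2*u)
d(l) = -30 + 2*l (d(l) = -2*(15 - l) = -30 + 2*l)
S(V, F) = 2*V*(22 + 2*V) (S(V, F) = (36 + (-14 + 2*V))*(V + V) = (22 + 2*V)*(2*V) = 2*V*(22 + 2*V))
27503/S(d(3), 20) = 27503/((4*(-30 + 2*3)*(11 + (-30 + 2*3)))) = 27503/((4*(-30 + 6)*(11 + (-30 + 6)))) = 27503/((4*(-24)*(11 - 24))) = 27503/((4*(-24)*(-13))) = 27503/1248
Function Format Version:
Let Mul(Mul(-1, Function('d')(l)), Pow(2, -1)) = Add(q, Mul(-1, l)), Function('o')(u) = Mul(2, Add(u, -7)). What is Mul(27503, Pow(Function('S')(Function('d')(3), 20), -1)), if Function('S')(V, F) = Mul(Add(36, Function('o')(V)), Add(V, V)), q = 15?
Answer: Rational(27503, 1248) ≈ 22.038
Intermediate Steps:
Function('o')(u) = Add(-14, Mul(2, u)) (Function('o')(u) = Mul(2, Add(-7, u)) = Add(-14, Mul(2, u)))
Function('d')(l) = Add(-30, Mul(2, l)) (Function('d')(l) = Mul(-2, Add(15, Mul(-1, l))) = Add(-30, Mul(2, l)))
Function('S')(V, F) = Mul(2, V, Add(22, Mul(2, V))) (Function('S')(V, F) = Mul(Add(36, Add(-14, Mul(2, V))), Add(V, V)) = Mul(Add(22, Mul(2, V)), Mul(2, V)) = Mul(2, V, Add(22, Mul(2, V))))
Mul(27503, Pow(Function('S')(Function('d')(3), 20), -1)) = Mul(27503, Pow(Mul(4, Add(-30, Mul(2, 3)), Add(11, Add(-30, Mul(2, 3)))), -1)) = Mul(27503, Pow(Mul(4, Add(-30, 6), Add(11, Add(-30, 6))), -1)) = Mul(27503, Pow(Mul(4, -24, Add(11, -24)), -1)) = Mul(27503, Pow(Mul(4, -24, -13), -1)) = Mul(27503, Pow(1248, -1)) = Mul(27503, Rational(1, 1248)) = Rational(27503, 1248)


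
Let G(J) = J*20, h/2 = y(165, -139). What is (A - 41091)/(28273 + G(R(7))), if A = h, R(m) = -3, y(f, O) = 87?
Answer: -40917/28213 ≈ -1.4503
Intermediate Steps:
h = 174 (h = 2*87 = 174)
A = 174
G(J) = 20*J
(A - 41091)/(28273 + G(R(7))) = (174 - 41091)/(28273 + 20*(-3)) = -40917/(28273 - 60) = -40917/28213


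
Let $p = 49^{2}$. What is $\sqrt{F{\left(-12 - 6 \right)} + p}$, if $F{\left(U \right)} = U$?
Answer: $\sqrt{2383} \approx 48.816$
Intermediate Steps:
$p = 2401$
$\sqrt{F{\left(-12 - 6 \right)} + p} = \sqrt{\left(-12 - 6\right) + 2401} = \sqrt{-18 + 2401} = \sqrt{2383}$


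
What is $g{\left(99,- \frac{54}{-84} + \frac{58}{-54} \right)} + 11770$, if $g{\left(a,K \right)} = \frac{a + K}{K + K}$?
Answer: $\frac{3799761}{326} \approx 11656.0$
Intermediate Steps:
$g{\left(a,K \right)} = \frac{K + a}{2 K}$
$g{\left(99,- \frac{54}{-84} + \frac{58}{-54} \right)} + 11770 = \frac{\left(- \frac{54}{-84} + \frac{58}{-54}\right) + 99}{2 \left(- \frac{54}{-84} + \frac{58}{-54}\right)} + 11770 = \frac{\left(\left(-54\right) \left(- \frac{1}{84}\right) + 58 \left(- \frac{1}{54}\right)\right) + 99}{2 \left(\left(-54\right) \left(- \frac{1}{84}\right) + 58 \left(- \frac{1}{54}\right)\right)} + 11770 = \frac{\left(\frac{9}{14} - \frac{29}{27}\right) + 99}{2 \left(\frac{9}{14} - \frac{29}{27}\right)} + 11770 = \frac{- \frac{163}{378} + 99}{2 \left(- \frac{163}{378}\right)} + 11770 = \frac{1}{2} \left(- \frac{378}{163}\right) \frac{37259}{378} + 11770 = - \frac{37259}{326} + 11770 = \frac{3799761}{326}$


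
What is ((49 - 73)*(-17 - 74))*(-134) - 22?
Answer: -292678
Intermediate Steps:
((49 - 73)*(-17 - 74))*(-134) - 22 = -24*(-91)*(-134) - 22 = 2184*(-134) - 22 = -292656 - 22 = -292678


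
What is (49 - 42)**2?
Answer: 49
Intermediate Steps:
(49 - 42)**2 = 7**2 = 49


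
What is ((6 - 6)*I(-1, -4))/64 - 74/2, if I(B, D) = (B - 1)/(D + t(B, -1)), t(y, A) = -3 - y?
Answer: -37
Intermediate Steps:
I(B, D) = (-1 + B)/(-3 + D - B) (I(B, D) = (B - 1)/(D + (-3 - B)) = (-1 + B)/(-3 + D - B))
((6 - 6)*I(-1, -4))/64 - 74/2 = ((6 - 6)*((1 - 1*(-1))/(3 - 1 - 1*(-4))))/64 - 74/2 = (0*((1 + 1)/(3 - 1 + 4)))*(1/64) - 74*1/2 = (0*(2/6))*(1/64) - 37 = (0*((1/6)*2))*(1/64) - 37 = (0*(1/3))*(1/64) - 37 = 0*(1/64) - 37 = 0 - 37 = -37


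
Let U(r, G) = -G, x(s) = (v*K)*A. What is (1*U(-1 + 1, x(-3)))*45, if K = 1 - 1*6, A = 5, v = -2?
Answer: -2250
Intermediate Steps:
K = -5 (K = 1 - 6 = -5)
x(s) = 50 (x(s) = -2*(-5)*5 = 10*5 = 50)
(1*U(-1 + 1, x(-3)))*45 = (1*(-1*50))*45 = (1*(-50))*45 = -50*45 = -2250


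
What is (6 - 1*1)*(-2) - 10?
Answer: -20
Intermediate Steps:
(6 - 1*1)*(-2) - 10 = (6 - 1)*(-2) - 10 = 5*(-2) - 10 = -10 - 10 = -20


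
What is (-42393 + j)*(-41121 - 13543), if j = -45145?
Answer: 4785177232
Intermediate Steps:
(-42393 + j)*(-41121 - 13543) = (-42393 - 45145)*(-41121 - 13543) = -87538*(-54664) = 4785177232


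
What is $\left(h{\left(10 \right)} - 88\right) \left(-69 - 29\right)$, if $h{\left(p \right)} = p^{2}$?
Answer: $-1176$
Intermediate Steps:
$\left(h{\left(10 \right)} - 88\right) \left(-69 - 29\right) = \left(10^{2} - 88\right) \left(-69 - 29\right) = \left(100 - 88\right) \left(-69 - 29\right) = 12 \left(-98\right) = -1176$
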